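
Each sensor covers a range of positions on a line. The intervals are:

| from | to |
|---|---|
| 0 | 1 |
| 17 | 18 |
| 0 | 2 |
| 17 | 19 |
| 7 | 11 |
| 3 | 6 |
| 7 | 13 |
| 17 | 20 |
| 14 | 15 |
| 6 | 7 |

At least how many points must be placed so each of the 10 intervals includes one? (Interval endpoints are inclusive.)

By right end: [0,1]  [0,2]  [3,6]  [6,7]  [7,11]  [7,13]  [14,15]  [17,18]  [17,19]  [17,20]
[0,1] uncovered → point at 1; [3,6] uncovered → point at 6; [7,11] uncovered → point at 11; [14,15] uncovered → point at 15; [17,18] uncovered → point at 18.
Points: 1, 6, 11, 15, 18 (5 total).

5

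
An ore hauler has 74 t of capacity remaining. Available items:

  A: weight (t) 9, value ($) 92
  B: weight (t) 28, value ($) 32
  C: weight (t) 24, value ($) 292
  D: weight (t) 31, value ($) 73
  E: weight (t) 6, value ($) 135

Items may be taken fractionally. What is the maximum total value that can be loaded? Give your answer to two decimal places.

Sort by value per unit weight and fill in that order.
Ratios (sorted): E 22.50, C 12.17, A 10.22, D 2.35, B 1.14
take E (6 @ 135); take C (24 @ 292); take A (9 @ 92); take D (31 @ 73); take 4/28 of B → 4.57. Capacity used 74/74.
Total value = 596.57

596.57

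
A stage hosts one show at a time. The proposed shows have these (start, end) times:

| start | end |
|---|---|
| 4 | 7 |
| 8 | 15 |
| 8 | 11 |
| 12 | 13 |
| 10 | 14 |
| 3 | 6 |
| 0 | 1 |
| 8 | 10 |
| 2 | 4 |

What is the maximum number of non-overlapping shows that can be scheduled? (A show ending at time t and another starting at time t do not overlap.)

By end time: (0,1), (2,4), (3,6), (4,7), (8,10), (8,11), (12,13), (10,14), (8,15).
Pick (0,1); next start ≥ 1 → (2,4); next start ≥ 4 → (4,7); next start ≥ 7 → (8,10); next start ≥ 10 → (12,13).
Selected 5 shows.

5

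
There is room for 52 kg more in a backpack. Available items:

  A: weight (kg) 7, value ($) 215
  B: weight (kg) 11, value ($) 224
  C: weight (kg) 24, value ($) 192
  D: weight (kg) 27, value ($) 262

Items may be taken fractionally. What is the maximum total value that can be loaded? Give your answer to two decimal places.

757.00

Sort by value per unit weight and fill in that order.
Ratios (sorted): A 30.71, B 20.36, D 9.70, C 8.00
take A (7 @ 215); take B (11 @ 224); take D (27 @ 262); take 7/24 of C → 56.00. Capacity used 52/52.
Total value = 757.00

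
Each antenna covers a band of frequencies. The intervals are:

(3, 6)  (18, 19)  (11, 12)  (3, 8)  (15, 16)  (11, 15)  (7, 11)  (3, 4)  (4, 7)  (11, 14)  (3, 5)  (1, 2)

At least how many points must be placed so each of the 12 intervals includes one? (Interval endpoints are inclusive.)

5

Sort by right endpoint; whenever an interval is uncovered, place a point at its right end.
By right end: [1,2]  [3,4]  [3,5]  [3,6]  [4,7]  [3,8]  [7,11]  [11,12]  [11,14]  [11,15]  [15,16]  [18,19]
[1,2] uncovered → point at 2; [3,4] uncovered → point at 4; [7,11] uncovered → point at 11; [15,16] uncovered → point at 16; [18,19] uncovered → point at 19.
Points: 2, 4, 11, 16, 19 (5 total).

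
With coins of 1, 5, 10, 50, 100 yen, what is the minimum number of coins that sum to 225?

5

Use the largest denomination that fits, subtract, and repeat.
225 − 2×100→25 − 2×10→5 − 1×5→0
Total coins = 2 + 2 + 1 = 5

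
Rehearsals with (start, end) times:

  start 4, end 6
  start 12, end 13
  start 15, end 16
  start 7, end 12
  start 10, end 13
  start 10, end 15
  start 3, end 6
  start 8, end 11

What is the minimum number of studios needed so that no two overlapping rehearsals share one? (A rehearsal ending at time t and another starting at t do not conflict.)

The answer is the maximum number of intervals overlapping at any instant.
starts: [3, 4, 7, 8, 10, 10, 12, 15]
ends:   [6, 6, 11, 12, 13, 13, 15, 16]
s3→1 s4→2 e6→1 e6→0 s7→1 s8→2 s10→3 s10→4  — peak 4.

4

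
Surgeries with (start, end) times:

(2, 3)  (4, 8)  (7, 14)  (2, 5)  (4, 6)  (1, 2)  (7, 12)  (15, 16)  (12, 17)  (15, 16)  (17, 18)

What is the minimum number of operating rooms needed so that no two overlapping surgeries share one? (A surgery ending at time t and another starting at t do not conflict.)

The answer is the maximum number of intervals overlapping at any instant.
Events (time:±→running): 1:+→1 2:-→0 2:+→1 2:+→2 3:-→1 4:+→2 4:+→3 … peak 3.

3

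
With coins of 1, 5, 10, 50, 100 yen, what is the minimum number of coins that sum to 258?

7

Greedy: take as many of the largest coin as possible, then repeat with the remainder.
258 − 2×100→58 − 1×50→8 − 1×5→3 − 3×1→0
Total coins = 2 + 1 + 1 + 3 = 7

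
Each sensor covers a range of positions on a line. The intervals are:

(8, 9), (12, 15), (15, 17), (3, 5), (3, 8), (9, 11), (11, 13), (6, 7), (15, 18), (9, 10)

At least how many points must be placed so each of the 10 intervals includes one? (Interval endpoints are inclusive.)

By right end: [3,5]  [6,7]  [3,8]  [8,9]  [9,10]  [9,11]  [11,13]  [12,15]  [15,17]  [15,18]
[3,5] uncovered → point at 5; [6,7] uncovered → point at 7; [8,9] uncovered → point at 9; [11,13] uncovered → point at 13; [15,17] uncovered → point at 17.
Points: 5, 7, 9, 13, 17 (5 total).

5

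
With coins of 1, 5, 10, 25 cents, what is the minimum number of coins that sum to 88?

88 = 3×25 + 1×10 + 3×1
Total coins = 3 + 1 + 3 = 7

7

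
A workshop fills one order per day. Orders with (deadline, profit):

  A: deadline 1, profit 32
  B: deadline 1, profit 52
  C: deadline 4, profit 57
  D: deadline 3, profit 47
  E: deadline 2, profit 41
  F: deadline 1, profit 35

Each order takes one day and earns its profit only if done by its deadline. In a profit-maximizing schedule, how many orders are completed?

Sort by profit descending; place each in the latest free slot ≤ its deadline.
Profit order: C=57 B=52 D=47 E=41 F=35 A=32
Assign: C→slot 4, B→slot 1, D→slot 3, E→slot 2, F skipped, A skipped.
Slots: [1:B] [2:E] [3:D] [4:C]
4 of 6 scheduled.

4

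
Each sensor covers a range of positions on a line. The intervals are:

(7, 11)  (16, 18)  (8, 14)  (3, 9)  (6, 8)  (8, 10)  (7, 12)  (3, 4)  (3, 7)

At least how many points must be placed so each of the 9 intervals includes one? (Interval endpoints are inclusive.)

By right end: [3,4]  [3,7]  [6,8]  [3,9]  [8,10]  [7,11]  [7,12]  [8,14]  [16,18]
[3,4] uncovered → point at 4; [6,8] uncovered → point at 8; [16,18] uncovered → point at 18.
Points: 4, 8, 18 (3 total).

3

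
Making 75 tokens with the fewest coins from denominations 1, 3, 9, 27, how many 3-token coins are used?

1

Greedy: take as many of the largest coin as possible, then repeat with the remainder.
75 = 2×27 + 2×9 + 1×3
Count of 3: 1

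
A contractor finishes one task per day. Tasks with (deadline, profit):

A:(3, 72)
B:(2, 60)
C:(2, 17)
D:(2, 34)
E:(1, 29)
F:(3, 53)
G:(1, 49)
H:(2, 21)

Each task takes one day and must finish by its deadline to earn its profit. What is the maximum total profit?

Sort by profit descending; place each in the latest free slot ≤ its deadline.
By profit: A(d3,72), B(d2,60), F(d3,53), G(d1,49), D(d2,34), E(d1,29), H(d2,21), C(d2,17)
A→slot 3; B→slot 2; F→slot 1; G skipped; D skipped; E skipped; H skipped; C skipped.
Profit = 53 + 60 + 72 = 185

185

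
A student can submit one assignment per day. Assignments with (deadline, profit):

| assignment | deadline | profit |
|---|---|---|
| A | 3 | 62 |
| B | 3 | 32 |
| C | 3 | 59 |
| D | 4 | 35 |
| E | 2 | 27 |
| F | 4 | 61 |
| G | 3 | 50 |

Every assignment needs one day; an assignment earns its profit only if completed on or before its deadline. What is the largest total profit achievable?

232

Take jobs in profit order; each goes to the latest open slot no later than its deadline.
By profit: A(d3,62), F(d4,61), C(d3,59), G(d3,50), D(d4,35), B(d3,32), E(d2,27)
A→slot 3; F→slot 4; C→slot 2; G→slot 1; D skipped; B skipped; E skipped.
Profit = 50 + 59 + 62 + 61 = 232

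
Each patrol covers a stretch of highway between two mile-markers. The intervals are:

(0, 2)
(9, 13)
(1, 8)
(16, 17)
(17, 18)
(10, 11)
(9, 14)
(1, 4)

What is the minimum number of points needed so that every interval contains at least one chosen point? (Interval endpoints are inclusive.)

3

Sort by right endpoint; whenever an interval is uncovered, place a point at its right end.
Sorted: [0,2] [1,4] [1,8] [10,11] [9,13] [9,14] [16,17] [17,18]
{[0,2],[1,4],[1,8]} hit by 2; {[10,11],[9,13],[9,14]} hit by 11; {[16,17],[17,18]} hit by 17.
Points: 2, 11, 17 (3 total).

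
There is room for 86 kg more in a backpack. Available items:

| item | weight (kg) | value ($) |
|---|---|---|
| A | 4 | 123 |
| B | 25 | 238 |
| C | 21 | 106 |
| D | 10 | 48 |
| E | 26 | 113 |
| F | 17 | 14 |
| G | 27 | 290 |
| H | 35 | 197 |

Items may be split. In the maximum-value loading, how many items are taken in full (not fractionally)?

3

Sort by value per unit weight and fill in that order.
Order: A (123/4=30.75) > G (290/27=10.74) > B (238/25=9.52) > H (197/35=5.63) > C (106/21=5.05) > D (48/10=4.80) > E (113/26=4.35) > F (14/17=0.82)
Fill: take A (4 @ 123) → take G (27 @ 290) → take B (25 @ 238) → take 30/35 of H → 168.86; 86/86 used.
3 item(s) taken whole; one partial (take 30/35 of H).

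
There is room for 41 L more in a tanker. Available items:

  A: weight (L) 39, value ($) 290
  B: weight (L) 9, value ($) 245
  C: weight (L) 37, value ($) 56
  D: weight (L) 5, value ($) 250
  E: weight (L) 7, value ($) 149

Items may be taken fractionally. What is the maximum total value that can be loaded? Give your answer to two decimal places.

792.72

Sort by value per unit weight and fill in that order.
Ratios (sorted): D 50.00, B 27.22, E 21.29, A 7.44, C 1.51
take D (5 @ 250); take B (9 @ 245); take E (7 @ 149); take 20/39 of A → 148.72. Capacity used 41/41.
Total value = 792.72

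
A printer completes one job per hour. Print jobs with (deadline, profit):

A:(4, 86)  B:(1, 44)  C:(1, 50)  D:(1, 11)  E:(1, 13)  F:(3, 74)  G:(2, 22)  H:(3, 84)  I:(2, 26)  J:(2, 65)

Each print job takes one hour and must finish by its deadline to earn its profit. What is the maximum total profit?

309

By profit: A(d4,86), H(d3,84), F(d3,74), J(d2,65), C(d1,50), B(d1,44), I(d2,26), G(d2,22), E(d1,13), D(d1,11)
A→slot 4; H→slot 3; F→slot 2; J→slot 1; C skipped; B skipped; I skipped; G skipped; E skipped; D skipped.
Profit = 65 + 74 + 84 + 86 = 309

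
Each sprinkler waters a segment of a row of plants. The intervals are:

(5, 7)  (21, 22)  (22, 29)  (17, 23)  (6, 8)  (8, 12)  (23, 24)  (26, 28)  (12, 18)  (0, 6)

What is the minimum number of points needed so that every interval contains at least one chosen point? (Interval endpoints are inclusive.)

5

Sort by right endpoint; whenever an interval is uncovered, place a point at its right end.
By right end: [0,6]  [5,7]  [6,8]  [8,12]  [12,18]  [21,22]  [17,23]  [23,24]  [26,28]  [22,29]
[0,6] uncovered → point at 6; [8,12] uncovered → point at 12; [21,22] uncovered → point at 22; [23,24] uncovered → point at 24; [26,28] uncovered → point at 28.
Points: 6, 12, 22, 24, 28 (5 total).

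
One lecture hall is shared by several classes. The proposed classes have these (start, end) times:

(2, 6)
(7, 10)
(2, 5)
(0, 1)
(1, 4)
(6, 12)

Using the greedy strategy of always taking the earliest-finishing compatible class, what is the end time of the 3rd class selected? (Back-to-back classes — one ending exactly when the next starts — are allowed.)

10

Sorted by end: (0,1)  (1,4)  (2,5)  (2,6)  (7,10)  (6,12)
take (0,1); take (1,4); take (7,10); skip (6,12).
Selected: (0,1) (1,4) (7,10)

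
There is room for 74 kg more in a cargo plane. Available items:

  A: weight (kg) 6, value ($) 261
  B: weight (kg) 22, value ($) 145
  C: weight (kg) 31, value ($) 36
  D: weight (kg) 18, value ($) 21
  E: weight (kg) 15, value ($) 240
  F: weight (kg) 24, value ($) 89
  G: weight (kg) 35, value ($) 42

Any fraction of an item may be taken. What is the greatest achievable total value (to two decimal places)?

743.40

Sort by value per unit weight and fill in that order.
Order: A (261/6=43.50) > E (240/15=16.00) > B (145/22=6.59) > F (89/24=3.71) > G (42/35=1.20) > D (21/18=1.17) > C (36/31=1.16)
Fill: take A (6 @ 261) → take E (15 @ 240) → take B (22 @ 145) → take F (24 @ 89) → take 7/35 of G → 8.40; 74/74 used.
Total value = 743.40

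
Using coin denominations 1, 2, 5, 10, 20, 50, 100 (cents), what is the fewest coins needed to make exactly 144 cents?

Greedy: take as many of the largest coin as possible, then repeat with the remainder.
144 = 1×100 + 2×20 + 2×2
Total coins = 1 + 2 + 2 = 5

5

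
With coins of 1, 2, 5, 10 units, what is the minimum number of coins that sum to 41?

5

41 = 4×10 + 1×1
Total coins = 4 + 1 = 5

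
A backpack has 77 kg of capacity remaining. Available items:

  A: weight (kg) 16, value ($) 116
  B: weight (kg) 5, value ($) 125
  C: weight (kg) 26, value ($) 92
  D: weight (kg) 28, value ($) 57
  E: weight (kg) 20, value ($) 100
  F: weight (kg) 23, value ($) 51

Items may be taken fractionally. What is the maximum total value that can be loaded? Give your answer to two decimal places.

455.17

Sort by value per unit weight and fill in that order.
Order: B (125/5=25.00) > A (116/16=7.25) > E (100/20=5.00) > C (92/26=3.54) > F (51/23=2.22) > D (57/28=2.04)
Fill: take B (5 @ 125) → take A (16 @ 116) → take E (20 @ 100) → take C (26 @ 92) → take 10/23 of F → 22.17; 77/77 used.
Total value = 455.17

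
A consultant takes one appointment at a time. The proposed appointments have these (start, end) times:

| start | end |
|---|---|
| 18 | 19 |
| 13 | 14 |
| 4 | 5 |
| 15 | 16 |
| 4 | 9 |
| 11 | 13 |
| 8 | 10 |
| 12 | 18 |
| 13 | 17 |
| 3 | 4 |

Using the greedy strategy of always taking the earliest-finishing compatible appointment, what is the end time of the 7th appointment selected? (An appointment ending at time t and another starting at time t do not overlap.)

Sort by end time and greedily take each interval whose start is ≥ the last chosen end.
By end time: (3,4), (4,5), (4,9), (8,10), (11,13), (13,14), (15,16), (13,17), (12,18), (18,19).
Pick (3,4); next start ≥ 4 → (4,5); next start ≥ 5 → (8,10); next start ≥ 10 → (11,13); next start ≥ 13 → (13,14); next start ≥ 14 → (15,16); next start ≥ 16 → (18,19).
Selected: (3,4) (4,5) (8,10) (11,13) (13,14) (15,16) (18,19)

19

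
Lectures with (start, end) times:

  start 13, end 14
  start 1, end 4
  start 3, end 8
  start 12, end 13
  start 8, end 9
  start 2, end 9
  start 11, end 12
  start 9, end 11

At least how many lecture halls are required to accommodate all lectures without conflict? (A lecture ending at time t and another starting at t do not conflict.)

3

Count concurrent intervals with a sweep; the peak is the room count.
Events (time:±→running): 1:+→1 2:+→2 3:+→3 … peak 3.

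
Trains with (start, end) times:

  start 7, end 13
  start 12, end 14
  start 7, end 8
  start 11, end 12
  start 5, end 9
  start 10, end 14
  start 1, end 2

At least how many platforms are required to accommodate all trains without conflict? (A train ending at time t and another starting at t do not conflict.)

3

Count concurrent intervals with a sweep; the peak is the room count.
Events (time:±→running): 1:+→1 2:-→0 5:+→1 7:+→2 7:+→3 … peak 3.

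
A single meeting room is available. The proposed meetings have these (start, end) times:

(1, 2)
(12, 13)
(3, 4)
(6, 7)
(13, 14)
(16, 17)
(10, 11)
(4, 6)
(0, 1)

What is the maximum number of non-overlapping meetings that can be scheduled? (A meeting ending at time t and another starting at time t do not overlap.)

9

By end time: (0,1), (1,2), (3,4), (4,6), (6,7), (10,11), (12,13), (13,14), (16,17).
Pick (0,1); next start ≥ 1 → (1,2); next start ≥ 2 → (3,4); next start ≥ 4 → (4,6); next start ≥ 6 → (6,7); next start ≥ 7 → (10,11); next start ≥ 11 → (12,13); next start ≥ 13 → (13,14); next start ≥ 14 → (16,17).
Selected 9 meetings.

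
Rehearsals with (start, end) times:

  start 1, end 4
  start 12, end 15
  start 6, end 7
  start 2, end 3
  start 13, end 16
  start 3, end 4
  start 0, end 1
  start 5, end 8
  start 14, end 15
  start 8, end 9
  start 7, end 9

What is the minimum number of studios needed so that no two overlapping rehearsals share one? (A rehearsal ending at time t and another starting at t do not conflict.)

The answer is the maximum number of intervals overlapping at any instant.
starts: [0, 1, 2, 3, 5, 6, 7, 8, 12, 13, 14]
ends:   [1, 3, 4, 4, 7, 8, 9, 9, 15, 15, 16]
s0→1 e1→0 s1→1 s2→2 e3→1 s3→2 e4→1 e4→0 s5→1 s6→2 e7→1 s7→2 e8→1 s8→2 e9→1 e9→0 s12→1 s13→2 s14→3  — peak 3.

3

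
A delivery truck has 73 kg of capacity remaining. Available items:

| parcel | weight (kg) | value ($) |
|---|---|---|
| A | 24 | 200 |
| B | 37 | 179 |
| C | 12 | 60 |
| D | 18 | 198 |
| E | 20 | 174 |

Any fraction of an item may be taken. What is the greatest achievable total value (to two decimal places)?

627.00

Sort by value per unit weight and fill in that order.
Order: D (198/18=11.00) > E (174/20=8.70) > A (200/24=8.33) > C (60/12=5.00) > B (179/37=4.84)
Fill: take D (18 @ 198) → take E (20 @ 174) → take A (24 @ 200) → take 11/12 of C → 55.00; 73/73 used.
Total value = 627.00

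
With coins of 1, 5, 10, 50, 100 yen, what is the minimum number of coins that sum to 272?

7

272 − 2×100→72 − 1×50→22 − 2×10→2 − 2×1→0
Total coins = 2 + 1 + 2 + 2 = 7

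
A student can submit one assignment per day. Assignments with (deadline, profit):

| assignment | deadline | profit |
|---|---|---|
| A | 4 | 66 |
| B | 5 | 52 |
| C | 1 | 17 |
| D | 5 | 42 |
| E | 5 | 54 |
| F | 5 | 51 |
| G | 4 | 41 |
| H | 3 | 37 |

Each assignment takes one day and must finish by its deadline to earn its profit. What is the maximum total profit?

265

Take jobs in profit order; each goes to the latest open slot no later than its deadline.
Profit order: A=66 E=54 B=52 F=51 D=42 G=41 H=37 C=17
Assign: A→slot 4, E→slot 5, B→slot 3, F→slot 2, D→slot 1, G skipped, H skipped, C skipped.
Slots: [1:D] [2:F] [3:B] [4:A] [5:E]
Profit = 42 + 51 + 52 + 66 + 54 = 265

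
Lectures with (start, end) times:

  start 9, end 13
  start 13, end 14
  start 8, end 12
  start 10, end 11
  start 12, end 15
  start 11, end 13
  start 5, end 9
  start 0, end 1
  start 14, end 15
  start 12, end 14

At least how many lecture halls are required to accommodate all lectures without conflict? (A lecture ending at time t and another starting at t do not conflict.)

4

Count concurrent intervals with a sweep; the peak is the room count.
starts: [0, 5, 8, 9, 10, 11, 12, 12, 13, 14]
ends:   [1, 9, 11, 12, 13, 13, 14, 14, 15, 15]
s0→1 e1→0 s5→1 s8→2 e9→1 s9→2 s10→3 e11→2 s11→3 e12→2 s12→3 s12→4  — peak 4.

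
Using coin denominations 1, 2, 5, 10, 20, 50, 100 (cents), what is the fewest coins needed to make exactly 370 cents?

5

370 − 3×100→70 − 1×50→20 − 1×20→0
Total coins = 3 + 1 + 1 = 5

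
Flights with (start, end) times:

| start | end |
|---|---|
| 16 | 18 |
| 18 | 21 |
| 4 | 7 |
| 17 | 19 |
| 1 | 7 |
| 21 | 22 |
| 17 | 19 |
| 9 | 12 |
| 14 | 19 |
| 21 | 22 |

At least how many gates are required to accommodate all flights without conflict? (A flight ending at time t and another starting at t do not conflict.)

4

The answer is the maximum number of intervals overlapping at any instant.
starts: [1, 4, 9, 14, 16, 17, 17, 18, 21, 21]
ends:   [7, 7, 12, 18, 19, 19, 19, 21, 22, 22]
s1→1 s4→2 e7→1 e7→0 s9→1 e12→0 s14→1 s16→2 s17→3 s17→4  — peak 4.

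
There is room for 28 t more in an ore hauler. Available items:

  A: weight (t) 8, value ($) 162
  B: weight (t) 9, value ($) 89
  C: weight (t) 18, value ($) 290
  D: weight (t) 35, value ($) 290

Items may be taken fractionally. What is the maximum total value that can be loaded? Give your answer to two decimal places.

Order: A (162/8=20.25) > C (290/18=16.11) > B (89/9=9.89) > D (290/35=8.29)
Fill: take A (8 @ 162) → take C (18 @ 290) → take 2/9 of B → 19.78; 28/28 used.
Total value = 471.78

471.78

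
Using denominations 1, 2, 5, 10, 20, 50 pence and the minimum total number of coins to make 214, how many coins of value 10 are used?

Use the largest denomination that fits, subtract, and repeat.
214 − 4×50→14 − 1×10→4 − 2×2→0
Count of 10: 1

1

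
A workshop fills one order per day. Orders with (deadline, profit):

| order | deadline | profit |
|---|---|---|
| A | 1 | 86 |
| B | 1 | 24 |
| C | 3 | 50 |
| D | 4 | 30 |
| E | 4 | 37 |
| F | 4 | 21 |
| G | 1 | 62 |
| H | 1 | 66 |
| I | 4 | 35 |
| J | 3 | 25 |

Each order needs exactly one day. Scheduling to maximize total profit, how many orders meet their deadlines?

Take jobs in profit order; each goes to the latest open slot no later than its deadline.
By profit: A(d1,86), H(d1,66), G(d1,62), C(d3,50), E(d4,37), I(d4,35), D(d4,30), J(d3,25), B(d1,24), F(d4,21)
A→slot 1; H skipped; G skipped; C→slot 3; E→slot 4; I→slot 2; D skipped; J skipped; B skipped; F skipped.
4 of 10 scheduled.

4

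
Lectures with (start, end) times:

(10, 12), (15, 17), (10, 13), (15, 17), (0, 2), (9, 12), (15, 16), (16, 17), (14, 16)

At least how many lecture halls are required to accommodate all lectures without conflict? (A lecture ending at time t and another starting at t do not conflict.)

The answer is the maximum number of intervals overlapping at any instant.
starts: [0, 9, 10, 10, 14, 15, 15, 15, 16]
ends:   [2, 12, 12, 13, 16, 16, 17, 17, 17]
s0→1 e2→0 s9→1 s10→2 s10→3 e12→2 e12→1 e13→0 s14→1 s15→2 s15→3 s15→4  — peak 4.

4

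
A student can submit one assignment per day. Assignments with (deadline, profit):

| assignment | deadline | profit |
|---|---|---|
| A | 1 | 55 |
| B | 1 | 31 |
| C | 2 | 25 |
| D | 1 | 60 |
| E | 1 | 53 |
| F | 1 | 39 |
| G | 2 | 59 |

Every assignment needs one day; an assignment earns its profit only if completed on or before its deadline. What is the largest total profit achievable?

Take jobs in profit order; each goes to the latest open slot no later than its deadline.
By profit: D(d1,60), G(d2,59), A(d1,55), E(d1,53), F(d1,39), B(d1,31), C(d2,25)
D→slot 1; G→slot 2; A skipped; E skipped; F skipped; B skipped; C skipped.
Profit = 60 + 59 = 119

119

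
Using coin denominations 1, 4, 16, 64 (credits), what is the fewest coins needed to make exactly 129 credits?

3

Use the largest denomination that fits, subtract, and repeat.
129 − 2×64→1 − 1×1→0
Total coins = 2 + 1 = 3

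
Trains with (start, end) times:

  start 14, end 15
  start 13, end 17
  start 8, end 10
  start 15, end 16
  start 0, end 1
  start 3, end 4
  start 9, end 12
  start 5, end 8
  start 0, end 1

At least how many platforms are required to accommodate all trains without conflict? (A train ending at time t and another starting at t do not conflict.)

2

starts: [0, 0, 3, 5, 8, 9, 13, 14, 15]
ends:   [1, 1, 4, 8, 10, 12, 15, 16, 17]
s0→1 s0→2  — peak 2.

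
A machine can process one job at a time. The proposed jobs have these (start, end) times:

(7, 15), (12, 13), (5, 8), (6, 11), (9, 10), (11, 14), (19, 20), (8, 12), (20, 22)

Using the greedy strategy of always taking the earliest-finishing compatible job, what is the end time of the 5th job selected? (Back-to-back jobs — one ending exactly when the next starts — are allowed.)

22

Order by finish time; keep every interval that doesn't clash with the previous kept one.
Sorted by end: (5,8)  (9,10)  (6,11)  (8,12)  (12,13)  (11,14)  (7,15)  (19,20)  (20,22)
take (5,8); take (9,10); take (12,13); take (19,20); take (20,22).
Selected: (5,8) (9,10) (12,13) (19,20) (20,22)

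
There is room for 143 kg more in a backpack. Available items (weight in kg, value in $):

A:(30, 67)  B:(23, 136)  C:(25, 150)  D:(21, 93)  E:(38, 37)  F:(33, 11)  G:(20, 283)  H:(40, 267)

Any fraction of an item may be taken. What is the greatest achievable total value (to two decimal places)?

Greedy by value/weight ratio, highest first.
Order: G (283/20=14.15) > H (267/40=6.67) > C (150/25=6.00) > B (136/23=5.91) > D (93/21=4.43) > A (67/30=2.23) > E (37/38=0.97) > F (11/33=0.33)
Fill: take G (20 @ 283) → take H (40 @ 267) → take C (25 @ 150) → take B (23 @ 136) → take D (21 @ 93) → take 14/30 of A → 31.27; 143/143 used.
Total value = 960.27

960.27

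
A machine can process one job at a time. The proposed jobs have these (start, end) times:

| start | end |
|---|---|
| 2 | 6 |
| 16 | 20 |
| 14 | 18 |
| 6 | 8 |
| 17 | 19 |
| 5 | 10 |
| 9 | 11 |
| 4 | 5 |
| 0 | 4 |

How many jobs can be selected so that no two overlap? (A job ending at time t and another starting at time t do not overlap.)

5

Order by finish time; keep every interval that doesn't clash with the previous kept one.
Sorted by end: (0,4)  (4,5)  (2,6)  (6,8)  (5,10)  (9,11)  (14,18)  (17,19)  (16,20)
take (0,4); take (4,5); take (6,8); take (9,11); take (14,18); skip (17,19); skip (16,20).
Selected 5 jobs.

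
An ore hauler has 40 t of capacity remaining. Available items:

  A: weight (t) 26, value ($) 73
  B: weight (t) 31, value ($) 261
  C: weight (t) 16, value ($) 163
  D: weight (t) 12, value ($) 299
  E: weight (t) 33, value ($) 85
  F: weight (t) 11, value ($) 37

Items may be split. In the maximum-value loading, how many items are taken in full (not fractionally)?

2

Sort by value per unit weight and fill in that order.
Ratios (sorted): D 24.92, C 10.19, B 8.42, F 3.36, A 2.81, E 2.58
take D (12 @ 299); take C (16 @ 163); take 12/31 of B → 101.03. Capacity used 40/40.
2 item(s) taken whole; one partial (take 12/31 of B).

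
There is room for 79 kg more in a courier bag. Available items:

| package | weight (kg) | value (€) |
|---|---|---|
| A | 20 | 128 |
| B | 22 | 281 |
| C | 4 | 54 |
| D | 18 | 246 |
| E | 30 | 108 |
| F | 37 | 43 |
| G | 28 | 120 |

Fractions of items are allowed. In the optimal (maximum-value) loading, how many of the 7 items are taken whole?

Order: D (246/18=13.67) > C (54/4=13.50) > B (281/22=12.77) > A (128/20=6.40) > G (120/28=4.29) > E (108/30=3.60) > F (43/37=1.16)
Fill: take D (18 @ 246) → take C (4 @ 54) → take B (22 @ 281) → take A (20 @ 128) → take 15/28 of G → 64.29; 79/79 used.
4 item(s) taken whole; one partial (take 15/28 of G).

4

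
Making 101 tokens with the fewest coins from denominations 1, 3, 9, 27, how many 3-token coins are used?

0

Use the largest denomination that fits, subtract, and repeat.
101 − 3×27→20 − 2×9→2 − 2×1→0
Count of 3: 0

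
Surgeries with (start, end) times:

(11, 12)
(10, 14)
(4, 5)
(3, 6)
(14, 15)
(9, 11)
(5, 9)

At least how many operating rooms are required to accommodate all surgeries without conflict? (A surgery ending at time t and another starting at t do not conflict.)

starts: [3, 4, 5, 9, 10, 11, 14]
ends:   [5, 6, 9, 11, 12, 14, 15]
s3→1 s4→2  — peak 2.

2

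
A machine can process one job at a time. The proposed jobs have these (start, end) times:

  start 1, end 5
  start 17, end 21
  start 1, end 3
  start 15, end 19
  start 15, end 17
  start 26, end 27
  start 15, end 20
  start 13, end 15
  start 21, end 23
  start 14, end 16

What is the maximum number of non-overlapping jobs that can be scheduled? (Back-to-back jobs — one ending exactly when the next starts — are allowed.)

Greedy by earliest finish: after sorting by end time, pick each interval compatible with the last pick.
Sorted by end: (1,3)  (1,5)  (13,15)  (14,16)  (15,17)  (15,19)  (15,20)  (17,21)  (21,23)  (26,27)
take (1,3); take (13,15); take (15,17); take (17,21); take (21,23); take (26,27).
Selected 6 jobs.

6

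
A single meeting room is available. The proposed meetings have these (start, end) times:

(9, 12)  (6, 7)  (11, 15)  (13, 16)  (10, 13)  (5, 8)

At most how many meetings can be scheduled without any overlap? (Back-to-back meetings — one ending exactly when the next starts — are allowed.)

Greedy by earliest finish: after sorting by end time, pick each interval compatible with the last pick.
By end time: (6,7), (5,8), (9,12), (10,13), (11,15), (13,16).
Pick (6,7); next start ≥ 7 → (9,12); next start ≥ 12 → (13,16).
Selected 3 meetings.

3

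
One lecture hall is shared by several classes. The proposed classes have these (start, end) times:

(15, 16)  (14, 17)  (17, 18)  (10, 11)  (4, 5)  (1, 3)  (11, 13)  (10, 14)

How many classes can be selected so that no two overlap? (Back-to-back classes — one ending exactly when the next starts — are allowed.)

Order by finish time; keep every interval that doesn't clash with the previous kept one.
By end time: (1,3), (4,5), (10,11), (11,13), (10,14), (15,16), (14,17), (17,18).
Pick (1,3); next start ≥ 3 → (4,5); next start ≥ 5 → (10,11); next start ≥ 11 → (11,13); next start ≥ 13 → (15,16); next start ≥ 16 → (17,18).
Selected 6 classes.

6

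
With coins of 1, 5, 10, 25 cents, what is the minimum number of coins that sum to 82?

82 = 3×25 + 1×5 + 2×1
Total coins = 3 + 1 + 2 = 6

6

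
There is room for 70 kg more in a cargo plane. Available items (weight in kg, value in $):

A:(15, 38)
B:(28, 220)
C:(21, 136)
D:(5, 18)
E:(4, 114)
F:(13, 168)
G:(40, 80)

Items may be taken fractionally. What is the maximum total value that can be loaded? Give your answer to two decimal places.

652.40

Greedy by value/weight ratio, highest first.
Order: E (114/4=28.50) > F (168/13=12.92) > B (220/28=7.86) > C (136/21=6.48) > D (18/5=3.60) > A (38/15=2.53) > G (80/40=2.00)
Fill: take E (4 @ 114) → take F (13 @ 168) → take B (28 @ 220) → take C (21 @ 136) → take 4/5 of D → 14.40; 70/70 used.
Total value = 652.40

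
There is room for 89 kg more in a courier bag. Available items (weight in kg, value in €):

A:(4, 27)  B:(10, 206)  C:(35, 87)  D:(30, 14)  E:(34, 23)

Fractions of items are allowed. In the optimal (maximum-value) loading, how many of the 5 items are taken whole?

4

Ratios (sorted): B 20.60, A 6.75, C 2.49, E 0.68, D 0.47
take B (10 @ 206); take A (4 @ 27); take C (35 @ 87); take E (34 @ 23); take 6/30 of D → 2.80. Capacity used 89/89.
4 item(s) taken whole; one partial (take 6/30 of D).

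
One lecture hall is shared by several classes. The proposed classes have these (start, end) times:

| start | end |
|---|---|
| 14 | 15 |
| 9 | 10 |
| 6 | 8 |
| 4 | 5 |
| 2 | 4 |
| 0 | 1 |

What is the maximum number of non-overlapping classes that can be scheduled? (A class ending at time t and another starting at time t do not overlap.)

By end time: (0,1), (2,4), (4,5), (6,8), (9,10), (14,15).
Pick (0,1); next start ≥ 1 → (2,4); next start ≥ 4 → (4,5); next start ≥ 5 → (6,8); next start ≥ 8 → (9,10); next start ≥ 10 → (14,15).
Selected 6 classes.

6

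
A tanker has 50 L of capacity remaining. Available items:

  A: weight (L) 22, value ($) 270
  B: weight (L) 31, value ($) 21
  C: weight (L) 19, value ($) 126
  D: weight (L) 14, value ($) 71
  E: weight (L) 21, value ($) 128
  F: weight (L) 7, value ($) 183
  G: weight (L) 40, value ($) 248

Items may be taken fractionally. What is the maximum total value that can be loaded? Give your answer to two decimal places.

591.40

Sort by value per unit weight and fill in that order.
Order: F (183/7=26.14) > A (270/22=12.27) > C (126/19=6.63) > G (248/40=6.20) > E (128/21=6.10) > D (71/14=5.07) > B (21/31=0.68)
Fill: take F (7 @ 183) → take A (22 @ 270) → take C (19 @ 126) → take 2/40 of G → 12.40; 50/50 used.
Total value = 591.40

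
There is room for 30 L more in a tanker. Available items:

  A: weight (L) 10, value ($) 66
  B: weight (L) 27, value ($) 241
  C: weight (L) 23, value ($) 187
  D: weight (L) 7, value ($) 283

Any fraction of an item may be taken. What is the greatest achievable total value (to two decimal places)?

488.30

Order: D (283/7=40.43) > B (241/27=8.93) > C (187/23=8.13) > A (66/10=6.60)
Fill: take D (7 @ 283) → take 23/27 of B → 205.30; 30/30 used.
Total value = 488.30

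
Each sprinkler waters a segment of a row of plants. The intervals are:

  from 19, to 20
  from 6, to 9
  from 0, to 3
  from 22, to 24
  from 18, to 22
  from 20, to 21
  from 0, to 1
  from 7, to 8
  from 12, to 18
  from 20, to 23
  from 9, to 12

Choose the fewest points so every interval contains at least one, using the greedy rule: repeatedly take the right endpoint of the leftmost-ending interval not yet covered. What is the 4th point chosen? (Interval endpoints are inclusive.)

20

Sort by right endpoint; whenever an interval is uncovered, place a point at its right end.
Sorted: [0,1] [0,3] [7,8] [6,9] [9,12] [12,18] [19,20] [20,21] [18,22] [20,23] [22,24]
{[0,1],[0,3]} hit by 1; {[7,8],[6,9]} hit by 8; {[9,12],[12,18]} hit by 12; {[19,20],[20,21],[18,22],[20,23]} hit by 20; {[22,24]} hit by 24.
Points: 1, 8, 12, 20, 24 (5 total).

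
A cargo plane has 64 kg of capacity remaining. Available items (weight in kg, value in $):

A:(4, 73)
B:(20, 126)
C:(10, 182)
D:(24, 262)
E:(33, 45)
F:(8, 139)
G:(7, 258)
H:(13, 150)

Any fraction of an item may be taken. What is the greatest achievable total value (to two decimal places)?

Order: G (258/7=36.86) > A (73/4=18.25) > C (182/10=18.20) > F (139/8=17.38) > H (150/13=11.54) > D (262/24=10.92) > B (126/20=6.30) > E (45/33=1.36)
Fill: take G (7 @ 258) → take A (4 @ 73) → take C (10 @ 182) → take F (8 @ 139) → take H (13 @ 150) → take 22/24 of D → 240.17; 64/64 used.
Total value = 1042.17

1042.17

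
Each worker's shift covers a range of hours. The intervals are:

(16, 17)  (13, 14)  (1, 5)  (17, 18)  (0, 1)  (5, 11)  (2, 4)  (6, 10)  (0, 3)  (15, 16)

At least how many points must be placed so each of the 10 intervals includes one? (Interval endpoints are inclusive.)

6

Sort by right endpoint; whenever an interval is uncovered, place a point at its right end.
Sorted: [0,1] [0,3] [2,4] [1,5] [6,10] [5,11] [13,14] [15,16] [16,17] [17,18]
{[0,1],[0,3]} hit by 1; {[2,4],[1,5]} hit by 4; {[6,10],[5,11]} hit by 10; {[13,14]} hit by 14; {[15,16],[16,17]} hit by 16; {[17,18]} hit by 18.
Points: 1, 4, 10, 14, 16, 18 (6 total).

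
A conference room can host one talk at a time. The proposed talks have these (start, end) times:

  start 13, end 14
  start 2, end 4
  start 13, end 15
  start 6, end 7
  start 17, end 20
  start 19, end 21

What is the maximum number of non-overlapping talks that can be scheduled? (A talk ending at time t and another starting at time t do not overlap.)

Greedy by earliest finish: after sorting by end time, pick each interval compatible with the last pick.
Sorted by end: (2,4)  (6,7)  (13,14)  (13,15)  (17,20)  (19,21)
take (2,4); take (6,7); take (13,14); take (17,20).
Selected 4 talks.

4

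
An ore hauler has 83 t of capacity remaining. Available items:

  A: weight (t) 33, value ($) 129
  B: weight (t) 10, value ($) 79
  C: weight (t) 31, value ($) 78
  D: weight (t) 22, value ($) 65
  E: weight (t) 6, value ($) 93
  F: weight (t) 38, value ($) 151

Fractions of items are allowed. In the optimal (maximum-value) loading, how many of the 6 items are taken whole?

Ratios (sorted): E 15.50, B 7.90, F 3.97, A 3.91, D 2.95, C 2.52
take E (6 @ 93); take B (10 @ 79); take F (38 @ 151); take 29/33 of A → 113.36. Capacity used 83/83.
3 item(s) taken whole; one partial (take 29/33 of A).

3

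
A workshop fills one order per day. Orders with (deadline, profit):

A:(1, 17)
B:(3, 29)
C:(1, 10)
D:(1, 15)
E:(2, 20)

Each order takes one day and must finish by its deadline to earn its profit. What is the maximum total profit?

Profit order: B=29 E=20 A=17 D=15 C=10
Assign: B→slot 3, E→slot 2, A→slot 1, D skipped, C skipped.
Slots: [1:A] [2:E] [3:B]
Profit = 17 + 20 + 29 = 66

66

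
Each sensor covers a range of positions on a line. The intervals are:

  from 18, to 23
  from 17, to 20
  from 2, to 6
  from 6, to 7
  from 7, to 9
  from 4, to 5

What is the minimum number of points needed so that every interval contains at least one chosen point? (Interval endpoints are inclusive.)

Process intervals by earliest right end; each time one isn't hit yet, stab at its right endpoint.
By right end: [4,5]  [2,6]  [6,7]  [7,9]  [17,20]  [18,23]
[4,5] uncovered → point at 5; [6,7] uncovered → point at 7; [17,20] uncovered → point at 20.
Points: 5, 7, 20 (3 total).

3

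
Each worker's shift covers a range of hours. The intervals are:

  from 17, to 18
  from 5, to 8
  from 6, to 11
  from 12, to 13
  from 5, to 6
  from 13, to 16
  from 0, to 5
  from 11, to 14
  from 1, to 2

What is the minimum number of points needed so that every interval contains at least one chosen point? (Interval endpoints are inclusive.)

4

By right end: [1,2]  [0,5]  [5,6]  [5,8]  [6,11]  [12,13]  [11,14]  [13,16]  [17,18]
[1,2] uncovered → point at 2; [5,6] uncovered → point at 6; [12,13] uncovered → point at 13; [17,18] uncovered → point at 18.
Points: 2, 6, 13, 18 (4 total).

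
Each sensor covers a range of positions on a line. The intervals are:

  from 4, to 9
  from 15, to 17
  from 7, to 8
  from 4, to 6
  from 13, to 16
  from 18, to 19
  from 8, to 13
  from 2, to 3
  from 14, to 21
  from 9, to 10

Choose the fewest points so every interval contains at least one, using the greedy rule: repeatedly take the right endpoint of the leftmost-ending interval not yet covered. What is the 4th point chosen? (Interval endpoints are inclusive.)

Sorted: [2,3] [4,6] [7,8] [4,9] [9,10] [8,13] [13,16] [15,17] [18,19] [14,21]
{[2,3]} hit by 3; {[4,6]} hit by 6; {[7,8],[4,9]} hit by 8; {[9,10],[8,13]} hit by 10; {[13,16],[15,17]} hit by 16; {[18,19],[14,21]} hit by 19.
Points: 3, 6, 8, 10, 16, 19 (6 total).

10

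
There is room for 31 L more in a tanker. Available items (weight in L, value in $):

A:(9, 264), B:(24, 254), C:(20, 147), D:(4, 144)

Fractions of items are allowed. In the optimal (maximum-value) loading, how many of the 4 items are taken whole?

Order: D (144/4=36.00) > A (264/9=29.33) > B (254/24=10.58) > C (147/20=7.35)
Fill: take D (4 @ 144) → take A (9 @ 264) → take 18/24 of B → 190.50; 31/31 used.
2 item(s) taken whole; one partial (take 18/24 of B).

2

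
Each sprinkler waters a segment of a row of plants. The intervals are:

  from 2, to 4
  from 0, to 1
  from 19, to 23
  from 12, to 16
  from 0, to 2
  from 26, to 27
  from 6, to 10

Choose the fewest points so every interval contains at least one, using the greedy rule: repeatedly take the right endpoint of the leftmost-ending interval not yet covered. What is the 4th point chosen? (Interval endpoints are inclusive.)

Sort by right endpoint; whenever an interval is uncovered, place a point at its right end.
Sorted: [0,1] [0,2] [2,4] [6,10] [12,16] [19,23] [26,27]
{[0,1],[0,2]} hit by 1; {[2,4]} hit by 4; {[6,10]} hit by 10; {[12,16]} hit by 16; {[19,23]} hit by 23; {[26,27]} hit by 27.
Points: 1, 4, 10, 16, 23, 27 (6 total).

16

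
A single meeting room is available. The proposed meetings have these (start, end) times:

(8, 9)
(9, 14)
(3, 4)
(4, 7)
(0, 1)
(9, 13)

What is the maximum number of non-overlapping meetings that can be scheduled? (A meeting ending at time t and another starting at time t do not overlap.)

5

By end time: (0,1), (3,4), (4,7), (8,9), (9,13), (9,14).
Pick (0,1); next start ≥ 1 → (3,4); next start ≥ 4 → (4,7); next start ≥ 7 → (8,9); next start ≥ 9 → (9,13).
Selected 5 meetings.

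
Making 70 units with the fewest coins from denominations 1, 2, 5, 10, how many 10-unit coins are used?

70 = 7×10
Count of 10: 7

7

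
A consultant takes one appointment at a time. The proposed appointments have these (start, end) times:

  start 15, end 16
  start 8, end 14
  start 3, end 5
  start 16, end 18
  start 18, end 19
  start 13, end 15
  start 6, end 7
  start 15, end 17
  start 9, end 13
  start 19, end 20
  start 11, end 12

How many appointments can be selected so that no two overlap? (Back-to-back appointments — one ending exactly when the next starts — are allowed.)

By end time: (3,5), (6,7), (11,12), (9,13), (8,14), (13,15), (15,16), (15,17), (16,18), (18,19), (19,20).
Pick (3,5); next start ≥ 5 → (6,7); next start ≥ 7 → (11,12); next start ≥ 12 → (13,15); next start ≥ 15 → (15,16); next start ≥ 16 → (16,18); next start ≥ 18 → (18,19); next start ≥ 19 → (19,20).
Selected 8 appointments.

8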